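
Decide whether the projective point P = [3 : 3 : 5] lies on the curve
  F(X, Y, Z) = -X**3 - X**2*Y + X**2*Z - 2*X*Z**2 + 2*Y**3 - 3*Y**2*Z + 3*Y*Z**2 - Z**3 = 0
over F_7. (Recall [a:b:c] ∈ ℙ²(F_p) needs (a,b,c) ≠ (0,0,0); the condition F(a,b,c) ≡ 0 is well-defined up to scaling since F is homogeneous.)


F(3,3,5) ≡ 0 (mod 7); P is on the curve.

Evaluate F(3, 3, 5) term-by-term (mod 7).
  -X**3 ↦ -1·27·1·1 = -27
  -X**2*Y ↦ -1·9·3·1 = -27
  X**2*Z ↦ 1·9·1·5 = 45
  -2*X*Z**2 ↦ -2·3·1·25 = -150
  2*Y**3 ↦ 2·1·27·1 = 54
  -3*Y**2*Z ↦ -3·1·9·5 = -135
  3*Y*Z**2 ↦ 3·1·3·25 = 225
  -Z**3 ↦ -1·1·1·125 = -125
Sum: F(3, 3, 5) = (-27) + (-27) + (45) + (-150) + (54) + (-135) + (225) + (-125) = -140.
Reducing mod 7: -140 ≡ 0 (mod 7).
Since F(a, b, c) ≡ 0 (mod 7), P lies on the curve.


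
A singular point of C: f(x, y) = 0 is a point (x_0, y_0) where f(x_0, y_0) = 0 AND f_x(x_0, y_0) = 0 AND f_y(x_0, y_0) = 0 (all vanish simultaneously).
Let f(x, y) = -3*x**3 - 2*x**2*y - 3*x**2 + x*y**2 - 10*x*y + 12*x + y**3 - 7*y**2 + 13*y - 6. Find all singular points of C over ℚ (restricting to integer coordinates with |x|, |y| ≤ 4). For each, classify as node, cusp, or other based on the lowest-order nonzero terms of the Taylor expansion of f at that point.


Singular points: {(-1, 3)}; classification: cusp.

Compute partial derivatives:
  f_x = -9*x**2 - 4*x*y - 6*x + y**2 - 10*y + 12.
  f_y = -2*x**2 + 2*x*y - 10*x + 3*y**2 - 14*y + 13.
Scan x_0 ∈ {−4, ..., 4}. For each x_0, f_y(x_0, y) is a polynomial in y; find its integer roots y ∈ {−4, ..., 4}, then test f_x and f at those candidates.
  x = -4: f_y(-4, y) = 3*y**2 - 22*y + 21; no integer root y with |y| ≤ 4.
  x = -3: f_y(-3, y) = 3*y**2 - 20*y + 25; no integer root y with |y| ≤ 4.
  x = -2: f_y(-2, y) = 3*y**2 - 18*y + 25; no integer root y with |y| ≤ 4.
  x = -1: f_y(-1, y) = 3*y**2 - 16*y + 21; vanishes at y ∈ {3}. (-1, 3): f_x = 0, f = 0 — SINGULAR.
  x = 0: f_y(0, y) = 3*y**2 - 14*y + 13; no integer root y with |y| ≤ 4.
  x = 1: f_y(1, y) = 3*y**2 - 12*y + 1; no integer root y with |y| ≤ 4.
  x = 2: f_y(2, y) = 3*y**2 - 10*y - 15; no integer root y with |y| ≤ 4.
  x = 3: f_y(3, y) = 3*y**2 - 8*y - 35; no integer root y with |y| ≤ 4.
  x = 4: f_y(4, y) = 3*y**2 - 6*y - 59; no integer root y with |y| ≤ 4.
Only singular point on the grid: (-1, 3).
Classify: substitute x = -1 + u, y = 3 + v and expand: f = -3*u**3 - 2*u**2*v + u*v**2 + v**3 + v**2.
No constant or linear terms (consistent with a singular point). Quadratic part: v**2. Cubic part: -3*u**3 - 2*u**2*v + u*v**2 + v**3.
The quadratic part v**2 is a perfect square, so there is a single (double) tangent line v = 0, i.e. y = 3. Restricting the cubic part to that line (v = 0) leaves -3*u**3 ≠ 0, so f is not divisible by v and the branch is v² ≈ 3*u**3 to lowest order — this is a cusp.
Classification: cusp.


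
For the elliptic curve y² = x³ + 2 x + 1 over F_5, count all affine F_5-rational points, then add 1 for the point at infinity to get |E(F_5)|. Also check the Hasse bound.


Affine points = {(0, 1), (0, 4), (1, 2), (1, 3), (3, 2), (3, 3)}; affine count = 6; |E(F_5)| = 7.

Discriminant check: Δ ∝ 4a³ + 27b² = 4·2³ + 27·1² = 4·8 + 27·1 ≡ 4 (mod 5). Nonzero ⇒ E is nonsingular.
For each x ∈ F_5, compute rhs = x³ + 2·x + 1 mod 5, then count y ∈ F_5 with y² ≡ rhs.
  x = 0: rhs = 1, matching y values: 1, 4 (2 points).
  x = 1: rhs = 4, matching y values: 2, 3 (2 points).
  x = 2: rhs = 3, matching y values: none (0 points).
  x = 3: rhs = 4, matching y values: 2, 3 (2 points).
  x = 4: rhs = 3, matching y values: none (0 points).
Total affine count: 6.
Full point count |E(F_5)| = 6 + 1 = 7.
Hasse bound: |7 − (5+1)| = |1| = 1 ≤ 2√5 ≈ 4.4721 ✓.


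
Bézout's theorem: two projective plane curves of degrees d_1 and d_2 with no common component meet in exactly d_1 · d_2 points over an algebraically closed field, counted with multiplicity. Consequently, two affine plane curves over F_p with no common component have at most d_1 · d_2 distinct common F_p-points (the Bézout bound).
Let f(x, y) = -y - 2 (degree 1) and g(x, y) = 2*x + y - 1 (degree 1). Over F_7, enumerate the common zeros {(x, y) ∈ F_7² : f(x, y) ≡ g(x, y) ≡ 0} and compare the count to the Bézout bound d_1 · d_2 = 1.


Common zeros: {(5, 5)}; count = 1; Bézout bound = 1.

deg(f) = 1, deg(g) = 1, so Bézout bound = 1.
Scan x ∈ F_7. For each x, list the y ∈ F_7 with f(x, y) ≡ 0 and those with g(x, y) ≡ 0 (mod 7); the common zeros in that column are the intersection.
  x = 0: f ≡ 0 at y ∈ {5}; g ≡ 0 at y ∈ {1}; common: ∅.
  x = 1: f ≡ 0 at y ∈ {5}; g ≡ 0 at y ∈ {6}; common: ∅.
  x = 2: f ≡ 0 at y ∈ {5}; g ≡ 0 at y ∈ {4}; common: ∅.
  x = 3: f ≡ 0 at y ∈ {5}; g ≡ 0 at y ∈ {2}; common: ∅.
  x = 4: f ≡ 0 at y ∈ {5}; g ≡ 0 at y ∈ {0}; common: ∅.
  x = 5: f ≡ 0 at y ∈ {5}; g ≡ 0 at y ∈ {5}; common: {5}.
  x = 6: f ≡ 0 at y ∈ {5}; g ≡ 0 at y ∈ {3}; common: ∅.
Collecting: common zeros = {(5, 5)}, so the count is 1.
Comparison with the Bézout bound: 1 ≤ 1 = deg(f)·deg(g), as expected for curves with no common component (the bound is attained).


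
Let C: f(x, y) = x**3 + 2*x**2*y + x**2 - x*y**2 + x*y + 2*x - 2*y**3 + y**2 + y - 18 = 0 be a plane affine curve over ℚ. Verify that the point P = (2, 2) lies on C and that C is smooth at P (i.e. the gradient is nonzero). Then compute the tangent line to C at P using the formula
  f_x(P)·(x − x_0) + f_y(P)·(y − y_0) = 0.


Tangent line at P: 32*x - 17*y - 30 = 0.

Step 1: f(2, 2) = 0, so P lies on C.
Step 2: partial derivatives
  f_x(x, y) = 3*x**2 + 4*x*y + 2*x - y**2 + y + 2, f_y(x, y) = 2*x**2 - 2*x*y + x - 6*y**2 + 2*y + 1.
  f_x(P) = 32, f_y(P) = -17 (gradient nonzero, so P is smooth).
Step 3: tangent line at P: 32·(x − 2) + -17·(y − 2) = 0.
Expanding: 32*x - 17*y - 30 = 0.


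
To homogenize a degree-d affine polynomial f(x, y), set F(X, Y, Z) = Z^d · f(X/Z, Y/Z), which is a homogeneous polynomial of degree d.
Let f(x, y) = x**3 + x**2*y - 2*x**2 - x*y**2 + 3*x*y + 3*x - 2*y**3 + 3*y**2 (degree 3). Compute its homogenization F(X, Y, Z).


F(X, Y, Z) = X**3 + X**2*Y - 2*X**2*Z - X*Y**2 + 3*X*Y*Z + 3*X*Z**2 - 2*Y**3 + 3*Y**2*Z

deg(f) = 3.
Substitute x = X/Z, y = Y/Z into f, then multiply by Z^3.
  monomial 1·x^3·y^0 ↦ 1·X^3·Y^0·Z^0.
  monomial 1·x^2·y^1 ↦ 1·X^2·Y^1·Z^0.
  monomial -2·x^2·y^0 ↦ -2·X^2·Y^0·Z^1.
  monomial -1·x^1·y^2 ↦ -1·X^1·Y^2·Z^0.
  monomial 3·x^1·y^1 ↦ 3·X^1·Y^1·Z^1.
  monomial 3·x^1·y^0 ↦ 3·X^1·Y^0·Z^2.
  monomial -2·x^0·y^3 ↦ -2·X^0·Y^3·Z^0.
  monomial 3·x^0·y^2 ↦ 3·X^0·Y^2·Z^1.
Collecting: F(X, Y, Z) = X**3 + X**2*Y - 2*X**2*Z - X*Y**2 + 3*X*Y*Z + 3*X*Z**2 - 2*Y**3 + 3*Y**2*Z.


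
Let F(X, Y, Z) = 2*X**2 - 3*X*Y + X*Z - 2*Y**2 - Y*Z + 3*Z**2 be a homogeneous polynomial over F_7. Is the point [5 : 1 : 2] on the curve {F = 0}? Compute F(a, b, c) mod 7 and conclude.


F(5,1,2) ≡ 4 (mod 7); P is NOT on the curve.

Evaluate F(5, 1, 2) term-by-term (mod 7).
  2*X**2 ↦ 2·25·1·1 = 50
  -3*X*Y ↦ -3·5·1·1 = -15
  X*Z ↦ 1·5·1·2 = 10
  -2*Y**2 ↦ -2·1·1·1 = -2
  -Y*Z ↦ -1·1·1·2 = -2
  3*Z**2 ↦ 3·1·1·4 = 12
Sum: F(5, 1, 2) = (50) + (-15) + (10) + (-2) + (-2) + (12) = 53.
Reducing mod 7: 53 ≡ 4 (mod 7).
Since F(a, b, c) ≡ 4 ≠ 0 (mod 7), P does NOT lie on the curve.


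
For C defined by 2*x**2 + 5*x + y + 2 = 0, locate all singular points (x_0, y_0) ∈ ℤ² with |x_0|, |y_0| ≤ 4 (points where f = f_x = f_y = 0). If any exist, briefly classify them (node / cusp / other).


No singular points in the scanned grid; C is smooth there.

Compute partial derivatives:
  f_x = 4*x + 5.
  f_y = 1.
f_y = 1 is a nonzero constant, so f_y never vanishes: no point (x, y) can satisfy f = f_x = f_y = 0. In particular no (x, y) ∈ {−4, ..., 4}² is singular; the curve is smooth.


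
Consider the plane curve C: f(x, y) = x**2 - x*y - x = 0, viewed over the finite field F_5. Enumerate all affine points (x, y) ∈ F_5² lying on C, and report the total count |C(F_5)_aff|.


Affine F_5-points: {(0, 0), (0, 1), (0, 2), (0, 3), (0, 4), (1, 0), (2, 1), (3, 2), (4, 3)}; count = 9.

For each of the 25 pairs (x, y) ∈ F_5², evaluate f(x, y) mod 5. Record the zeros.
  x = 0: [0↦0, 1↦0, 2↦0, 3↦0, 4↦0]  zeros at y ∈ {0, 1, 2, 3, 4}
  x = 1: [0↦0, 1↦4, 2↦3, 3↦2, 4↦1]  zeros at y ∈ {0}
  x = 2: [0↦2, 1↦0, 2↦3, 3↦1, 4↦4]  zeros at y ∈ {1}
  x = 3: [0↦1, 1↦3, 2↦0, 3↦2, 4↦4]  zeros at y ∈ {2}
  x = 4: [0↦2, 1↦3, 2↦4, 3↦0, 4↦1]  zeros at y ∈ {3}
Collecting zeros: affine points = {(0, 0), (0, 1), (0, 2), (0, 3), (0, 4), (1, 0), (2, 1), (3, 2), (4, 3)}.
Total count |C(F_5)_aff| = 9.


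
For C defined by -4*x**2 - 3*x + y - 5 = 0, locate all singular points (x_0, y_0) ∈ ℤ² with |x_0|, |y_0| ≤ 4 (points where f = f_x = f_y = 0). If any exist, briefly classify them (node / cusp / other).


No singular points in the scanned grid; C is smooth there.

Compute partial derivatives:
  f_x = -8*x - 3.
  f_y = 1.
f_y = 1 is a nonzero constant, so f_y never vanishes: no point (x, y) can satisfy f = f_x = f_y = 0. In particular no (x, y) ∈ {−4, ..., 4}² is singular; the curve is smooth.


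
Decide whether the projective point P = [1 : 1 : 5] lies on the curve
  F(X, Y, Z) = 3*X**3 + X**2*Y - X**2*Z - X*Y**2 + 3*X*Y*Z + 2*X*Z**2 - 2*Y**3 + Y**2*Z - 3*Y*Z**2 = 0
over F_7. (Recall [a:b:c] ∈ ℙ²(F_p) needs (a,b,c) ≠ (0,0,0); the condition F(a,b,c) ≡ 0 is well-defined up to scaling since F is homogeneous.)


F(1,1,5) ≡ 5 (mod 7); P is NOT on the curve.

Evaluate F(1, 1, 5) term-by-term (mod 7).
  3*X**3 ↦ 3·1·1·1 = 3
  X**2*Y ↦ 1·1·1·1 = 1
  -X**2*Z ↦ -1·1·1·5 = -5
  -X*Y**2 ↦ -1·1·1·1 = -1
  3*X*Y*Z ↦ 3·1·1·5 = 15
  2*X*Z**2 ↦ 2·1·1·25 = 50
  -2*Y**3 ↦ -2·1·1·1 = -2
  Y**2*Z ↦ 1·1·1·5 = 5
  -3*Y*Z**2 ↦ -3·1·1·25 = -75
Sum: F(1, 1, 5) = (3) + (1) + (-5) + (-1) + (15) + (50) + (-2) + (5) + (-75) = -9.
Reducing mod 7: -9 ≡ 5 (mod 7).
Since F(a, b, c) ≡ 5 ≠ 0 (mod 7), P does NOT lie on the curve.


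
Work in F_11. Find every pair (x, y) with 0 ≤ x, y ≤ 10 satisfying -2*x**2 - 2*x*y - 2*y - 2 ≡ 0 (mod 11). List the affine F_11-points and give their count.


Affine F_11-points: {(0, 10), (1, 10), (2, 2), (3, 3), (4, 1), (5, 3), (6, 1), (7, 2), (8, 5), (9, 5)}; count = 10.

For each of the 121 pairs (x, y) ∈ F_11², evaluate f(x, y) mod 11. Record the zeros.
  x = 0: [0↦9, 1↦7, 2↦5, 3↦3, 4↦1, 5↦10, 6↦8, 7↦6, 8↦4, 9↦2, 10↦0]  zeros at y ∈ {10}
  x = 1: [0↦7, 1↦3, 2↦10, 3↦6, 4↦2, 5↦9, 6↦5, 7↦1, 8↦8, 9↦4, 10↦0]  zeros at y ∈ {10}
  x = 2: [0↦1, 1↦6, 2↦0, 3↦5, 4↦10, 5↦4, 6↦9, 7↦3, 8↦8, 9↦2, 10↦7]  zeros at y ∈ {2}
  x = 3: [0↦2, 1↦5, 2↦8, 3↦0, 4↦3, 5↦6, 6↦9, 7↦1, 8↦4, 9↦7, 10↦10]  zeros at y ∈ {3}
  x = 4: [0↦10, 1↦0, 2↦1, 3↦2, 4↦3, 5↦4, 6↦5, 7↦6, 8↦7, 9↦8, 10↦9]  zeros at y ∈ {1}
  x = 5: [0↦3, 1↦2, 2↦1, 3↦0, 4↦10, 5↦9, 6↦8, 7↦7, 8↦6, 9↦5, 10↦4]  zeros at y ∈ {3}
  x = 6: [0↦3, 1↦0, 2↦8, 3↦5, 4↦2, 5↦10, 6↦7, 7↦4, 8↦1, 9↦9, 10↦6]  zeros at y ∈ {1}
  x = 7: [0↦10, 1↦5, 2↦0, 3↦6, 4↦1, 5↦7, 6↦2, 7↦8, 8↦3, 9↦9, 10↦4]  zeros at y ∈ {2}
  x = 8: [0↦2, 1↦6, 2↦10, 3↦3, 4↦7, 5↦0, 6↦4, 7↦8, 8↦1, 9↦5, 10↦9]  zeros at y ∈ {5}
  x = 9: [0↦1, 1↦3, 2↦5, 3↦7, 4↦9, 5↦0, 6↦2, 7↦4, 8↦6, 9↦8, 10↦10]  zeros at y ∈ {5}
  x = 10: [0↦7, 1↦7, 2↦7, 3↦7, 4↦7, 5↦7, 6↦7, 7↦7, 8↦7, 9↦7, 10↦7]  zeros at y ∈ ∅
Collecting zeros: affine points = {(0, 10), (1, 10), (2, 2), (3, 3), (4, 1), (5, 3), (6, 1), (7, 2), (8, 5), (9, 5)}.
Total count |C(F_11)_aff| = 10.


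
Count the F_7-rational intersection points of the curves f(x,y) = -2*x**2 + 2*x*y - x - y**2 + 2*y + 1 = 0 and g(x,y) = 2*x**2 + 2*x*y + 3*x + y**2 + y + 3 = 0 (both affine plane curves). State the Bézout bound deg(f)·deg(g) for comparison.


Common zeros: ∅; count = 0; Bézout bound = 4.

deg(f) = 2, deg(g) = 2, so Bézout bound = 4.
Scan x ∈ F_7. For each x, list the y ∈ F_7 with f(x, y) ≡ 0 and those with g(x, y) ≡ 0 (mod 7); the common zeros in that column are the intersection.
  x = 0: f ≡ 0 at y ∈ {4, 5}; g ≡ 0 at y ∈ ∅; common: ∅.
  x = 1: f ≡ 0 at y ∈ {5, 6}; g ≡ 0 at y ∈ ∅; common: ∅.
  x = 2: f ≡ 0 at y ∈ {3}; g ≡ 0 at y ∈ ∅; common: ∅.
  x = 3: f ≡ 0 at y ∈ ∅; g ≡ 0 at y ∈ ∅; common: ∅.
  x = 4: f ≡ 0 at y ∈ {0, 3}; g ≡ 0 at y ∈ ∅; common: ∅.
  x = 5: f ≡ 0 at y ∈ ∅; g ≡ 0 at y ∈ ∅; common: ∅.
  x = 6: f ≡ 0 at y ∈ {0}; g ≡ 0 at y ∈ {4}; common: ∅.
Collecting: common zeros = ∅, so the count is 0.
Comparison with the Bézout bound: 0 ≤ 4 = deg(f)·deg(g), as expected for curves with no common component (the affine F_7-count falls short of the bound because intersections may lie at infinity, over extension fields, or carry multiplicity).


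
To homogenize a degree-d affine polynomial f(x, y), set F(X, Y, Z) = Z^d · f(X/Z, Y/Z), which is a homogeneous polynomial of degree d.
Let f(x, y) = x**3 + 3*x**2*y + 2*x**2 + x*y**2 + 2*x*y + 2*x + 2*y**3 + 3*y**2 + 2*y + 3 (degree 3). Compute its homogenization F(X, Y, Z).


F(X, Y, Z) = X**3 + 3*X**2*Y + 2*X**2*Z + X*Y**2 + 2*X*Y*Z + 2*X*Z**2 + 2*Y**3 + 3*Y**2*Z + 2*Y*Z**2 + 3*Z**3

deg(f) = 3.
Substitute x = X/Z, y = Y/Z into f, then multiply by Z^3.
  monomial 1·x^3·y^0 ↦ 1·X^3·Y^0·Z^0.
  monomial 3·x^2·y^1 ↦ 3·X^2·Y^1·Z^0.
  monomial 2·x^2·y^0 ↦ 2·X^2·Y^0·Z^1.
  monomial 1·x^1·y^2 ↦ 1·X^1·Y^2·Z^0.
  monomial 2·x^1·y^1 ↦ 2·X^1·Y^1·Z^1.
  monomial 2·x^1·y^0 ↦ 2·X^1·Y^0·Z^2.
  monomial 2·x^0·y^3 ↦ 2·X^0·Y^3·Z^0.
  monomial 3·x^0·y^2 ↦ 3·X^0·Y^2·Z^1.
  monomial 2·x^0·y^1 ↦ 2·X^0·Y^1·Z^2.
  monomial 3·x^0·y^0 ↦ 3·X^0·Y^0·Z^3.
Collecting: F(X, Y, Z) = X**3 + 3*X**2*Y + 2*X**2*Z + X*Y**2 + 2*X*Y*Z + 2*X*Z**2 + 2*Y**3 + 3*Y**2*Z + 2*Y*Z**2 + 3*Z**3.


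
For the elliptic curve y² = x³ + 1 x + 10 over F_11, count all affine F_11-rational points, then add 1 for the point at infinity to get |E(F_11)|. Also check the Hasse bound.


Affine points = {(1, 1), (1, 10), (2, 3), (2, 8), (4, 1), (4, 10), (6, 1), (6, 10), (9, 0)}; affine count = 9; |E(F_11)| = 10.

Discriminant check: Δ ∝ 4a³ + 27b² = 4·1³ + 27·10² = 4·1 + 27·100 ≡ 9 (mod 11). Nonzero ⇒ E is nonsingular.
For each x ∈ F_11, compute rhs = x³ + 1·x + 10 mod 11, then count y ∈ F_11 with y² ≡ rhs.
  x = 0: rhs = 10, matching y values: none (0 points).
  x = 1: rhs = 1, matching y values: 1, 10 (2 points).
  x = 2: rhs = 9, matching y values: 3, 8 (2 points).
  x = 3: rhs = 7, matching y values: none (0 points).
  x = 4: rhs = 1, matching y values: 1, 10 (2 points).
  x = 5: rhs = 8, matching y values: none (0 points).
  x = 6: rhs = 1, matching y values: 1, 10 (2 points).
  x = 7: rhs = 8, matching y values: none (0 points).
  x = 8: rhs = 2, matching y values: none (0 points).
  x = 9: rhs = 0, matching y values: 0 (1 points).
  x = 10: rhs = 8, matching y values: none (0 points).
Total affine count: 9.
Full point count |E(F_11)| = 9 + 1 = 10.
Hasse bound: |10 − (11+1)| = |-2| = 2 ≤ 2√11 ≈ 6.6332 ✓.


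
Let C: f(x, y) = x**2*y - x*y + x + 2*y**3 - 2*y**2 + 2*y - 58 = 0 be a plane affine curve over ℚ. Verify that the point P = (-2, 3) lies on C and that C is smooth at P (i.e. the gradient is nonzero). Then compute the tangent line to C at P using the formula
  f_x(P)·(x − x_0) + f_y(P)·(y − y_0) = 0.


Tangent line at P: -14*x + 50*y - 178 = 0.

Step 1: f(-2, 3) = 0, so P lies on C.
Step 2: partial derivatives
  f_x(x, y) = 2*x*y - y + 1, f_y(x, y) = x**2 - x + 6*y**2 - 4*y + 2.
  f_x(P) = -14, f_y(P) = 50 (gradient nonzero, so P is smooth).
Step 3: tangent line at P: -14·(x − -2) + 50·(y − 3) = 0.
Expanding: -14*x + 50*y - 178 = 0.


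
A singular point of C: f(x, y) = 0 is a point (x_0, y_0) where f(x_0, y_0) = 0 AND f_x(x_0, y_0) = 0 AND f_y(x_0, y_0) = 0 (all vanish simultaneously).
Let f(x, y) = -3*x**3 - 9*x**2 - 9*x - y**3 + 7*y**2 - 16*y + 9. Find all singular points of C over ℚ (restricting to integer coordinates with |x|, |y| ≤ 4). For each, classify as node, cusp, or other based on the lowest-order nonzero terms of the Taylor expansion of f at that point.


Singular points: {(-1, 2)}; classification: cusp.

Compute partial derivatives:
  f_x = -9*x**2 - 18*x - 9.
  f_y = -3*y**2 + 14*y - 16.
Scan x_0 ∈ {−4, ..., 4}. For each x_0, f_y(x_0, y) is a polynomial in y; find its integer roots y ∈ {−4, ..., 4}, then test f_x and f at those candidates.
  x = -4: f_y(-4, y) = -3*y**2 + 14*y - 16; vanishes at y ∈ {2}. (-4, 2): f_x = -81 ≠ 0.
  x = -3: f_y(-3, y) = -3*y**2 + 14*y - 16; vanishes at y ∈ {2}. (-3, 2): f_x = -36 ≠ 0.
  x = -2: f_y(-2, y) = -3*y**2 + 14*y - 16; vanishes at y ∈ {2}. (-2, 2): f_x = -9 ≠ 0.
  x = -1: f_y(-1, y) = -3*y**2 + 14*y - 16; vanishes at y ∈ {2}. (-1, 2): f_x = 0, f = 0 — SINGULAR.
  x = 0: f_y(0, y) = -3*y**2 + 14*y - 16; vanishes at y ∈ {2}. (0, 2): f_x = -9 ≠ 0.
  x = 1: f_y(1, y) = -3*y**2 + 14*y - 16; vanishes at y ∈ {2}. (1, 2): f_x = -36 ≠ 0.
  x = 2: f_y(2, y) = -3*y**2 + 14*y - 16; vanishes at y ∈ {2}. (2, 2): f_x = -81 ≠ 0.
  x = 3: f_y(3, y) = -3*y**2 + 14*y - 16; vanishes at y ∈ {2}. (3, 2): f_x = -144 ≠ 0.
  x = 4: f_y(4, y) = -3*y**2 + 14*y - 16; vanishes at y ∈ {2}. (4, 2): f_x = -225 ≠ 0.
Only singular point on the grid: (-1, 2).
Classify: substitute x = -1 + u, y = 2 + v and expand: f = -3*u**3 - v**3 + v**2.
No constant or linear terms (consistent with a singular point). Quadratic part: v**2. Cubic part: -3*u**3 - v**3.
The quadratic part v**2 is a perfect square, so there is a single (double) tangent line v = 0, i.e. y = 2. Restricting the cubic part to that line (v = 0) leaves -3*u**3 ≠ 0, so f is not divisible by v and the branch is v² ≈ 3*u**3 to lowest order — this is a cusp.
Classification: cusp.


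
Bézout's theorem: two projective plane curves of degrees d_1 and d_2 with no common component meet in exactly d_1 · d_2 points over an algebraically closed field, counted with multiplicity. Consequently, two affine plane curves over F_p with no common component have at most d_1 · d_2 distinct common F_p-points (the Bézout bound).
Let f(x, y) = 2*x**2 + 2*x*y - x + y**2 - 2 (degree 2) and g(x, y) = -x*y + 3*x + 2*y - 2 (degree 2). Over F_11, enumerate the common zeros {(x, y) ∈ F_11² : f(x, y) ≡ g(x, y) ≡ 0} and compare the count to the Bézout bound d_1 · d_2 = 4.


Common zeros: {(5, 8), (7, 6)}; count = 2; Bézout bound = 4.

deg(f) = 2, deg(g) = 2, so Bézout bound = 4.
Scan x ∈ F_11. For each x, list the y ∈ F_11 with f(x, y) ≡ 0 and those with g(x, y) ≡ 0 (mod 11); the common zeros in that column are the intersection.
  x = 0: f ≡ 0 at y ∈ ∅; g ≡ 0 at y ∈ {1}; common: ∅.
  x = 1: f ≡ 0 at y ∈ ∅; g ≡ 0 at y ∈ {10}; common: ∅.
  x = 2: f ≡ 0 at y ∈ {9}; g ≡ 0 at y ∈ ∅; common: ∅.
  x = 3: f ≡ 0 at y ∈ ∅; g ≡ 0 at y ∈ {7}; common: ∅.
  x = 4: f ≡ 0 at y ∈ {6, 8}; g ≡ 0 at y ∈ {5}; common: ∅.
  x = 5: f ≡ 0 at y ∈ {4, 8}; g ≡ 0 at y ∈ {8}; common: {8}.
  x = 6: f ≡ 0 at y ∈ {1, 9}; g ≡ 0 at y ∈ {4}; common: ∅.
  x = 7: f ≡ 0 at y ∈ {2, 6}; g ≡ 0 at y ∈ {6}; common: {6}.
  x = 8: f ≡ 0 at y ∈ {2, 4}; g ≡ 0 at y ∈ {0}; common: ∅.
  x = 9: f ≡ 0 at y ∈ ∅; g ≡ 0 at y ∈ {2}; common: ∅.
  x = 10: f ≡ 0 at y ∈ {1}; g ≡ 0 at y ∈ {9}; common: ∅.
Collecting: common zeros = {(5, 8), (7, 6)}, so the count is 2.
Comparison with the Bézout bound: 2 ≤ 4 = deg(f)·deg(g), as expected for curves with no common component (the affine F_11-count falls short of the bound because intersections may lie at infinity, over extension fields, or carry multiplicity).


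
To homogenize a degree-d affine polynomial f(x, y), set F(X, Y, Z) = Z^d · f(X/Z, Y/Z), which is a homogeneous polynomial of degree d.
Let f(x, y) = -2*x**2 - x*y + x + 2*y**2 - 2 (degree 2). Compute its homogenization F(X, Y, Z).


F(X, Y, Z) = -2*X**2 - X*Y + X*Z + 2*Y**2 - 2*Z**2

deg(f) = 2.
Substitute x = X/Z, y = Y/Z into f, then multiply by Z^2.
  monomial -2·x^2·y^0 ↦ -2·X^2·Y^0·Z^0.
  monomial -1·x^1·y^1 ↦ -1·X^1·Y^1·Z^0.
  monomial 1·x^1·y^0 ↦ 1·X^1·Y^0·Z^1.
  monomial 2·x^0·y^2 ↦ 2·X^0·Y^2·Z^0.
  monomial -2·x^0·y^0 ↦ -2·X^0·Y^0·Z^2.
Collecting: F(X, Y, Z) = -2*X**2 - X*Y + X*Z + 2*Y**2 - 2*Z**2.


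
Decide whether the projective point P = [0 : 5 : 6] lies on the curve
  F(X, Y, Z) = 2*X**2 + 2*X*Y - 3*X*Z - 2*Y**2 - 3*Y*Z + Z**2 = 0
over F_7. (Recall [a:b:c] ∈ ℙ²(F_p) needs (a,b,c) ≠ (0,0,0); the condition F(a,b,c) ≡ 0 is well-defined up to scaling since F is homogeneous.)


F(0,5,6) ≡ 1 (mod 7); P is NOT on the curve.

Evaluate F(0, 5, 6) term-by-term (mod 7).
  2*X**2 ↦ 2·0·1·1 = 0
  2*X*Y ↦ 2·0·5·1 = 0
  -3*X*Z ↦ -3·0·1·6 = 0
  -2*Y**2 ↦ -2·1·25·1 = -50
  -3*Y*Z ↦ -3·1·5·6 = -90
  Z**2 ↦ 1·1·1·36 = 36
Sum: F(0, 5, 6) = (0) + (0) + (0) + (-50) + (-90) + (36) = -104.
Reducing mod 7: -104 ≡ 1 (mod 7).
Since F(a, b, c) ≡ 1 ≠ 0 (mod 7), P does NOT lie on the curve.


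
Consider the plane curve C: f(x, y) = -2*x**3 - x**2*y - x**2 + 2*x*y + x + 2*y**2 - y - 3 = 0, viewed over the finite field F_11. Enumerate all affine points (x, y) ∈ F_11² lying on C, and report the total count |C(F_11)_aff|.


Affine F_11-points: {(0, 7), (0, 10), (2, 8), (2, 9), (3, 5), (3, 8), (4, 0), (4, 10), (5, 2), (5, 6), (6, 9), (7, 8), (7, 10), (9, 1), (9, 9)}; count = 15.

For each of the 121 pairs (x, y) ∈ F_11², evaluate f(x, y) mod 11. Record the zeros.
  x = 0: [0↦8, 1↦9, 2↦3, 3↦1, 4↦3, 5↦9, 6↦8, 7↦0, 8↦7, 9↦7, 10↦0]  zeros at y ∈ {7, 10}
  x = 1: [0↦6, 1↦8, 2↦3, 3↦2, 4↦5, 5↦1, 6↦1, 7↦5, 8↦2, 9↦3, 10↦8]  zeros at y ∈ ∅
  x = 2: [0↦1, 1↦2, 2↦7, 3↦5, 4↦7, 5↦2, 6↦1, 7↦4, 8↦0, 9↦0, 10↦4]  zeros at y ∈ {8, 9}
  x = 3: [0↦3, 1↦1, 2↦3, 3↦9, 4↦8, 5↦0, 6↦7, 7↦7, 8↦0, 9↦8, 10↦9]  zeros at y ∈ {5, 8}
  x = 4: [0↦0, 1↦4, 2↦1, 3↦2, 4↦7, 5↦5, 6↦7, 7↦2, 8↦1, 9↦4, 10↦0]  zeros at y ∈ {0, 10}
  x = 5: [0↦2, 1↦10, 2↦0, 3↦5, 4↦3, 5↦5, 6↦0, 7↦10, 8↦2, 9↦9, 10↦9]  zeros at y ∈ {2, 6}
  x = 6: [0↦8, 1↦7, 2↦10, 3↦6, 4↦6, 5↦10, 6↦7, 7↦8, 8↦2, 9↦0, 10↦2]  zeros at y ∈ {9}
  x = 7: [0↦6, 1↦5, 2↦8, 3↦4, 4↦4, 5↦8, 6↦5, 7↦6, 8↦0, 9↦9, 10↦0]  zeros at y ∈ {8, 10}
  x = 8: [0↦6, 1↦3, 2↦4, 3↦9, 4↦7, 5↦9, 6↦4, 7↦3, 8↦6, 9↦2, 10↦2]  zeros at y ∈ ∅
  x = 9: [0↦7, 1↦0, 2↦8, 3↦9, 4↦3, 5↦1, 6↦3, 7↦9, 8↦8, 9↦0, 10↦7]  zeros at y ∈ {1, 9}
  x = 10: [0↦8, 1↦6, 2↦8, 3↦3, 4↦2, 5↦5, 6↦1, 7↦1, 8↦5, 9↦2, 10↦3]  zeros at y ∈ ∅
Collecting zeros: affine points = {(0, 7), (0, 10), (2, 8), (2, 9), (3, 5), (3, 8), (4, 0), (4, 10), (5, 2), (5, 6), (6, 9), (7, 8), (7, 10), (9, 1), (9, 9)}.
Total count |C(F_11)_aff| = 15.


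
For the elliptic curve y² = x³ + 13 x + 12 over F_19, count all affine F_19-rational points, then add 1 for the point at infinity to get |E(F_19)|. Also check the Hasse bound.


Affine points = {(1, 8), (1, 11), (7, 3), (7, 16), (8, 1), (8, 18), (11, 2), (11, 17), (17, 4), (17, 15), (18, 6), (18, 13)}; affine count = 12; |E(F_19)| = 13.

Discriminant check: Δ ∝ 4a³ + 27b² = 4·13³ + 27·12² = 4·2197 + 27·144 ≡ 3 (mod 19). Nonzero ⇒ E is nonsingular.
For each x ∈ F_19, compute rhs = x³ + 13·x + 12 mod 19, then count y ∈ F_19 with y² ≡ rhs.
  x = 0: rhs = 12, matching y values: none (0 points).
  x = 1: rhs = 7, matching y values: 8, 11 (2 points).
  x = 2: rhs = 8, matching y values: none (0 points).
  x = 3: rhs = 2, matching y values: none (0 points).
  x = 4: rhs = 14, matching y values: none (0 points).
  x = 5: rhs = 12, matching y values: none (0 points).
  x = 6: rhs = 2, matching y values: none (0 points).
  x = 7: rhs = 9, matching y values: 3, 16 (2 points).
  x = 8: rhs = 1, matching y values: 1, 18 (2 points).
  x = 9: rhs = 3, matching y values: none (0 points).
  x = 10: rhs = 2, matching y values: none (0 points).
  x = 11: rhs = 4, matching y values: 2, 17 (2 points).
  x = 12: rhs = 15, matching y values: none (0 points).
  x = 13: rhs = 3, matching y values: none (0 points).
  x = 14: rhs = 12, matching y values: none (0 points).
  x = 15: rhs = 10, matching y values: none (0 points).
  x = 16: rhs = 3, matching y values: none (0 points).
  x = 17: rhs = 16, matching y values: 4, 15 (2 points).
  x = 18: rhs = 17, matching y values: 6, 13 (2 points).
Total affine count: 12.
Full point count |E(F_19)| = 12 + 1 = 13.
Hasse bound: |13 − (19+1)| = |-7| = 7 ≤ 2√19 ≈ 8.7178 ✓.


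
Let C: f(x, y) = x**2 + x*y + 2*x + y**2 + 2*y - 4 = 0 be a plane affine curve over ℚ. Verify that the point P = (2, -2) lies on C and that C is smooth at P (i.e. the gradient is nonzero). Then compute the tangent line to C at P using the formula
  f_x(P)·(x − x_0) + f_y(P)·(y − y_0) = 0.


Tangent line at P: 4*x - 8 = 0.

Step 1: f(2, -2) = 0, so P lies on C.
Step 2: partial derivatives
  f_x(x, y) = 2*x + y + 2, f_y(x, y) = x + 2*y + 2.
  f_x(P) = 4, f_y(P) = 0 (gradient nonzero, so P is smooth).
Step 3: tangent line at P: 4·(x − 2) + 0·(y − -2) = 0.
Expanding: 4*x - 8 = 0.


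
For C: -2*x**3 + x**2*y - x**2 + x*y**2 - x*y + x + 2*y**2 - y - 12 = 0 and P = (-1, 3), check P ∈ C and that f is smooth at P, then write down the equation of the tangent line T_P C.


Tangent line at P: -3*x + 7*y - 24 = 0.

Step 1: f(-1, 3) = 0, so P lies on C.
Step 2: partial derivatives
  f_x(x, y) = -6*x**2 + 2*x*y - 2*x + y**2 - y + 1, f_y(x, y) = x**2 + 2*x*y - x + 4*y - 1.
  f_x(P) = -3, f_y(P) = 7 (gradient nonzero, so P is smooth).
Step 3: tangent line at P: -3·(x − -1) + 7·(y − 3) = 0.
Expanding: -3*x + 7*y - 24 = 0.


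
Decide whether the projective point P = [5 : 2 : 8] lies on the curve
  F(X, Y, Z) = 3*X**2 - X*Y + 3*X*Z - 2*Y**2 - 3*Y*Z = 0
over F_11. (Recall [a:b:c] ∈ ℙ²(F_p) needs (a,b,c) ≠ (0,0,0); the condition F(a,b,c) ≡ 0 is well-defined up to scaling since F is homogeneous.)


F(5,2,8) ≡ 8 (mod 11); P is NOT on the curve.

Evaluate F(5, 2, 8) term-by-term (mod 11).
  3*X**2 ↦ 3·25·1·1 = 75
  -X*Y ↦ -1·5·2·1 = -10
  3*X*Z ↦ 3·5·1·8 = 120
  -2*Y**2 ↦ -2·1·4·1 = -8
  -3*Y*Z ↦ -3·1·2·8 = -48
Sum: F(5, 2, 8) = (75) + (-10) + (120) + (-8) + (-48) = 129.
Reducing mod 11: 129 ≡ 8 (mod 11).
Since F(a, b, c) ≡ 8 ≠ 0 (mod 11), P does NOT lie on the curve.


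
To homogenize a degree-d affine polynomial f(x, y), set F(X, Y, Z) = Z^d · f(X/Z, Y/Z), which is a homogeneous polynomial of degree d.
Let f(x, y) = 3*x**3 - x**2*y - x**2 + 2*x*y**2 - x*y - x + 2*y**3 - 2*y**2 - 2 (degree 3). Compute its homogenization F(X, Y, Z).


F(X, Y, Z) = 3*X**3 - X**2*Y - X**2*Z + 2*X*Y**2 - X*Y*Z - X*Z**2 + 2*Y**3 - 2*Y**2*Z - 2*Z**3

deg(f) = 3.
Substitute x = X/Z, y = Y/Z into f, then multiply by Z^3.
  monomial 3·x^3·y^0 ↦ 3·X^3·Y^0·Z^0.
  monomial -1·x^2·y^1 ↦ -1·X^2·Y^1·Z^0.
  monomial -1·x^2·y^0 ↦ -1·X^2·Y^0·Z^1.
  monomial 2·x^1·y^2 ↦ 2·X^1·Y^2·Z^0.
  monomial -1·x^1·y^1 ↦ -1·X^1·Y^1·Z^1.
  monomial -1·x^1·y^0 ↦ -1·X^1·Y^0·Z^2.
  monomial 2·x^0·y^3 ↦ 2·X^0·Y^3·Z^0.
  monomial -2·x^0·y^2 ↦ -2·X^0·Y^2·Z^1.
  monomial -2·x^0·y^0 ↦ -2·X^0·Y^0·Z^3.
Collecting: F(X, Y, Z) = 3*X**3 - X**2*Y - X**2*Z + 2*X*Y**2 - X*Y*Z - X*Z**2 + 2*Y**3 - 2*Y**2*Z - 2*Z**3.


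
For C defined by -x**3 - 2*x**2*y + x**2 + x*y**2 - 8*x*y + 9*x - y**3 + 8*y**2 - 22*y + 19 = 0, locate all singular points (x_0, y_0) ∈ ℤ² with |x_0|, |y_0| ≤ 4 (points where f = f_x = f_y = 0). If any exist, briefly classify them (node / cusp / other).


Singular points: {(-1, 2)}; classification: cusp.

Compute partial derivatives:
  f_x = -3*x**2 - 4*x*y + 2*x + y**2 - 8*y + 9.
  f_y = -2*x**2 + 2*x*y - 8*x - 3*y**2 + 16*y - 22.
Scan x_0 ∈ {−4, ..., 4}. For each x_0, f_y(x_0, y) is a polynomial in y; find its integer roots y ∈ {−4, ..., 4}, then test f_x and f at those candidates.
  x = -4: f_y(-4, y) = -3*y**2 + 8*y - 22; no integer root y with |y| ≤ 4.
  x = -3: f_y(-3, y) = -3*y**2 + 10*y - 16; no integer root y with |y| ≤ 4.
  x = -2: f_y(-2, y) = -3*y**2 + 12*y - 14; no integer root y with |y| ≤ 4.
  x = -1: f_y(-1, y) = -3*y**2 + 14*y - 16; vanishes at y ∈ {2}. (-1, 2): f_x = 0, f = 0 — SINGULAR.
  x = 0: f_y(0, y) = -3*y**2 + 16*y - 22; no integer root y with |y| ≤ 4.
  x = 1: f_y(1, y) = -3*y**2 + 18*y - 32; no integer root y with |y| ≤ 4.
  x = 2: f_y(2, y) = -3*y**2 + 20*y - 46; no integer root y with |y| ≤ 4.
  x = 3: f_y(3, y) = -3*y**2 + 22*y - 64; no integer root y with |y| ≤ 4.
  x = 4: f_y(4, y) = -3*y**2 + 24*y - 86; no integer root y with |y| ≤ 4.
Only singular point on the grid: (-1, 2).
Classify: substitute x = -1 + u, y = 2 + v and expand: f = -u**3 - 2*u**2*v + u*v**2 - v**3 + v**2.
No constant or linear terms (consistent with a singular point). Quadratic part: v**2. Cubic part: -u**3 - 2*u**2*v + u*v**2 - v**3.
The quadratic part v**2 is a perfect square, so there is a single (double) tangent line v = 0, i.e. y = 2. Restricting the cubic part to that line (v = 0) leaves -u**3 ≠ 0, so f is not divisible by v and the branch is v² ≈ u**3 to lowest order — this is a cusp.
Classification: cusp.


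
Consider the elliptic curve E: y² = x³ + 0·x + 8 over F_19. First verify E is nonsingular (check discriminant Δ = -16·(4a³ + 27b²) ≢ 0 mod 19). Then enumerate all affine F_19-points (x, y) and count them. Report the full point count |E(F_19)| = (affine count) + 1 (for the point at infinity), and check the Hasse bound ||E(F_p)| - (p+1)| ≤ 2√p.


Affine points = {(1, 3), (1, 16), (2, 4), (2, 15), (3, 4), (3, 15), (5, 0), (7, 3), (7, 16), (8, 8), (8, 11), (10, 1), (10, 18), (11, 3), (11, 16), (12, 8), (12, 11), (13, 1), (13, 18), (14, 4), (14, 15), (15, 1), (15, 18), (16, 0), (17, 0), (18, 8), (18, 11)}; affine count = 27; |E(F_19)| = 28.

Discriminant check: Δ ∝ 4a³ + 27b² = 4·0³ + 27·8² = 4·0 + 27·64 ≡ 18 (mod 19). Nonzero ⇒ E is nonsingular.
For each x ∈ F_19, compute rhs = x³ + 0·x + 8 mod 19, then count y ∈ F_19 with y² ≡ rhs.
  x = 0: rhs = 8, matching y values: none (0 points).
  x = 1: rhs = 9, matching y values: 3, 16 (2 points).
  x = 2: rhs = 16, matching y values: 4, 15 (2 points).
  x = 3: rhs = 16, matching y values: 4, 15 (2 points).
  x = 4: rhs = 15, matching y values: none (0 points).
  x = 5: rhs = 0, matching y values: 0 (1 points).
  x = 6: rhs = 15, matching y values: none (0 points).
  x = 7: rhs = 9, matching y values: 3, 16 (2 points).
  x = 8: rhs = 7, matching y values: 8, 11 (2 points).
  x = 9: rhs = 15, matching y values: none (0 points).
  x = 10: rhs = 1, matching y values: 1, 18 (2 points).
  x = 11: rhs = 9, matching y values: 3, 16 (2 points).
  x = 12: rhs = 7, matching y values: 8, 11 (2 points).
  x = 13: rhs = 1, matching y values: 1, 18 (2 points).
  x = 14: rhs = 16, matching y values: 4, 15 (2 points).
  x = 15: rhs = 1, matching y values: 1, 18 (2 points).
  x = 16: rhs = 0, matching y values: 0 (1 points).
  x = 17: rhs = 0, matching y values: 0 (1 points).
  x = 18: rhs = 7, matching y values: 8, 11 (2 points).
Total affine count: 27.
Full point count |E(F_19)| = 27 + 1 = 28.
Hasse bound: |28 − (19+1)| = |8| = 8 ≤ 2√19 ≈ 8.7178 ✓.


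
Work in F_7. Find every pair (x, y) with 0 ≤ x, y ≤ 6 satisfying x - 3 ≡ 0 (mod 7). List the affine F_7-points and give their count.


Affine F_7-points: {(3, 0), (3, 1), (3, 2), (3, 3), (3, 4), (3, 5), (3, 6)}; count = 7.

For each of the 49 pairs (x, y) ∈ F_7², evaluate f(x, y) mod 7. Record the zeros.
  x = 0: [0↦4, 1↦4, 2↦4, 3↦4, 4↦4, 5↦4, 6↦4]  zeros at y ∈ ∅
  x = 1: [0↦5, 1↦5, 2↦5, 3↦5, 4↦5, 5↦5, 6↦5]  zeros at y ∈ ∅
  x = 2: [0↦6, 1↦6, 2↦6, 3↦6, 4↦6, 5↦6, 6↦6]  zeros at y ∈ ∅
  x = 3: [0↦0, 1↦0, 2↦0, 3↦0, 4↦0, 5↦0, 6↦0]  zeros at y ∈ {0, 1, 2, 3, 4, 5, 6}
  x = 4: [0↦1, 1↦1, 2↦1, 3↦1, 4↦1, 5↦1, 6↦1]  zeros at y ∈ ∅
  x = 5: [0↦2, 1↦2, 2↦2, 3↦2, 4↦2, 5↦2, 6↦2]  zeros at y ∈ ∅
  x = 6: [0↦3, 1↦3, 2↦3, 3↦3, 4↦3, 5↦3, 6↦3]  zeros at y ∈ ∅
Collecting zeros: affine points = {(3, 0), (3, 1), (3, 2), (3, 3), (3, 4), (3, 5), (3, 6)}.
Total count |C(F_7)_aff| = 7.


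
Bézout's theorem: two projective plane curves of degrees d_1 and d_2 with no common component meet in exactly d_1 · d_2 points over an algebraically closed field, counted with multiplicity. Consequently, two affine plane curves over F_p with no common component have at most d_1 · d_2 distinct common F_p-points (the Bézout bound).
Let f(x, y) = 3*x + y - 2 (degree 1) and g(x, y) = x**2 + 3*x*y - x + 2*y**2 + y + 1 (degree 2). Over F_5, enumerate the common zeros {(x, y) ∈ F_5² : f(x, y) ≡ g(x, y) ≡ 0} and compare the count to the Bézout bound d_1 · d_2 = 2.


Common zeros: {(3, 3)}; count = 1; Bézout bound = 2.

deg(f) = 1, deg(g) = 2, so Bézout bound = 2.
Scan x ∈ F_5. For each x, list the y ∈ F_5 with f(x, y) ≡ 0 and those with g(x, y) ≡ 0 (mod 5); the common zeros in that column are the intersection.
  x = 0: f ≡ 0 at y ∈ {2}; g ≡ 0 at y ∈ ∅; common: ∅.
  x = 1: f ≡ 0 at y ∈ {4}; g ≡ 0 at y ∈ ∅; common: ∅.
  x = 2: f ≡ 0 at y ∈ {1}; g ≡ 0 at y ∈ {2}; common: ∅.
  x = 3: f ≡ 0 at y ∈ {3}; g ≡ 0 at y ∈ {2, 3}; common: {3}.
  x = 4: f ≡ 0 at y ∈ {0}; g ≡ 0 at y ∈ {3}; common: ∅.
Collecting: common zeros = {(3, 3)}, so the count is 1.
Comparison with the Bézout bound: 1 ≤ 2 = deg(f)·deg(g), as expected for curves with no common component (the affine F_5-count falls short of the bound because intersections may lie at infinity, over extension fields, or carry multiplicity).


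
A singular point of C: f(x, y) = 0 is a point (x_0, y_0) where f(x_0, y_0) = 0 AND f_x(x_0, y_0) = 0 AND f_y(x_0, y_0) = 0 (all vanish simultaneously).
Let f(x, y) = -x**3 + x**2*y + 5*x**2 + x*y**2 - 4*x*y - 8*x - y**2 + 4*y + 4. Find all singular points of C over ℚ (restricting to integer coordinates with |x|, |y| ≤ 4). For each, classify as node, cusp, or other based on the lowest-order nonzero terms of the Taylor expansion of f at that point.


Singular points: {(2, 0)}; classification: node.

Compute partial derivatives:
  f_x = -3*x**2 + 2*x*y + 10*x + y**2 - 4*y - 8.
  f_y = x**2 + 2*x*y - 4*x - 2*y + 4.
Scan x_0 ∈ {−4, ..., 4}. For each x_0, f_y(x_0, y) is a polynomial in y; find its integer roots y ∈ {−4, ..., 4}, then test f_x and f at those candidates.
  x = -4: f_y(-4, y) = 36 - 10*y; no integer root y with |y| ≤ 4.
  x = -3: f_y(-3, y) = 25 - 8*y; no integer root y with |y| ≤ 4.
  x = -2: f_y(-2, y) = 16 - 6*y; no integer root y with |y| ≤ 4.
  x = -1: f_y(-1, y) = 9 - 4*y; no integer root y with |y| ≤ 4.
  x = 0: f_y(0, y) = 4 - 2*y; vanishes at y ∈ {2}. (0, 2): f_x = -12 ≠ 0.
  x = 1: f_y(1, y) = 1; no integer root y with |y| ≤ 4.
  x = 2: f_y(2, y) = 2*y; vanishes at y ∈ {0}. (2, 0): f_x = 0, f = 0 — SINGULAR.
  x = 3: f_y(3, y) = 4*y + 1; no integer root y with |y| ≤ 4.
  x = 4: f_y(4, y) = 6*y + 4; no integer root y with |y| ≤ 4.
Only singular point on the grid: (2, 0).
Classify: substitute x = 2 + u, y = 0 + v and expand: f = -u**3 + u**2*v - u**2 + u*v**2 + v**2.
No constant or linear terms (consistent with a singular point). Quadratic part: -u**2 + v**2. Cubic part: -u**3 + u**2*v + u*v**2.
The quadratic part v**2 - u**2 = (v − u)(v + u) splits into two distinct linear factors, so there are two distinct tangent lines y − 0 = ±(x − 2) — this is a node (ordinary double point).
Classification: node.


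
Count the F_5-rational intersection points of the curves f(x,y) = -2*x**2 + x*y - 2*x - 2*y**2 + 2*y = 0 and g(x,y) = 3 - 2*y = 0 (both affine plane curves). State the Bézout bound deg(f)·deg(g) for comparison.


Common zeros: ∅; count = 0; Bézout bound = 2.

deg(f) = 2, deg(g) = 1, so Bézout bound = 2.
Scan x ∈ F_5. For each x, list the y ∈ F_5 with f(x, y) ≡ 0 and those with g(x, y) ≡ 0 (mod 5); the common zeros in that column are the intersection.
  x = 0: f ≡ 0 at y ∈ {0, 1}; g ≡ 0 at y ∈ {4}; common: ∅.
  x = 1: f ≡ 0 at y ∈ ∅; g ≡ 0 at y ∈ {4}; common: ∅.
  x = 2: f ≡ 0 at y ∈ {1}; g ≡ 0 at y ∈ {4}; common: ∅.
  x = 3: f ≡ 0 at y ∈ ∅; g ≡ 0 at y ∈ {4}; common: ∅.
  x = 4: f ≡ 0 at y ∈ {0, 3}; g ≡ 0 at y ∈ {4}; common: ∅.
Collecting: common zeros = ∅, so the count is 0.
Comparison with the Bézout bound: 0 ≤ 2 = deg(f)·deg(g), as expected for curves with no common component (the affine F_5-count falls short of the bound because intersections may lie at infinity, over extension fields, or carry multiplicity).


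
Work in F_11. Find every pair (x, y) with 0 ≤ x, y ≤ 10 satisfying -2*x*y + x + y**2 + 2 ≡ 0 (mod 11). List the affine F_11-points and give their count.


Affine F_11-points: {(0, 3), (0, 8), (1, 4), (1, 9), (2, 2), (3, 1), (3, 5), (9, 0), (9, 7), (10, 10)}; count = 10.

For each of the 121 pairs (x, y) ∈ F_11², evaluate f(x, y) mod 11. Record the zeros.
  x = 0: [0↦2, 1↦3, 2↦6, 3↦0, 4↦7, 5↦5, 6↦5, 7↦7, 8↦0, 9↦6, 10↦3]  zeros at y ∈ {3, 8}
  x = 1: [0↦3, 1↦2, 2↦3, 3↦6, 4↦0, 5↦7, 6↦5, 7↦5, 8↦7, 9↦0, 10↦6]  zeros at y ∈ {4, 9}
  x = 2: [0↦4, 1↦1, 2↦0, 3↦1, 4↦4, 5↦9, 6↦5, 7↦3, 8↦3, 9↦5, 10↦9]  zeros at y ∈ {2}
  x = 3: [0↦5, 1↦0, 2↦8, 3↦7, 4↦8, 5↦0, 6↦5, 7↦1, 8↦10, 9↦10, 10↦1]  zeros at y ∈ {1, 5}
  x = 4: [0↦6, 1↦10, 2↦5, 3↦2, 4↦1, 5↦2, 6↦5, 7↦10, 8↦6, 9↦4, 10↦4]  zeros at y ∈ ∅
  x = 5: [0↦7, 1↦9, 2↦2, 3↦8, 4↦5, 5↦4, 6↦5, 7↦8, 8↦2, 9↦9, 10↦7]  zeros at y ∈ ∅
  x = 6: [0↦8, 1↦8, 2↦10, 3↦3, 4↦9, 5↦6, 6↦5, 7↦6, 8↦9, 9↦3, 10↦10]  zeros at y ∈ ∅
  x = 7: [0↦9, 1↦7, 2↦7, 3↦9, 4↦2, 5↦8, 6↦5, 7↦4, 8↦5, 9↦8, 10↦2]  zeros at y ∈ ∅
  x = 8: [0↦10, 1↦6, 2↦4, 3↦4, 4↦6, 5↦10, 6↦5, 7↦2, 8↦1, 9↦2, 10↦5]  zeros at y ∈ ∅
  x = 9: [0↦0, 1↦5, 2↦1, 3↦10, 4↦10, 5↦1, 6↦5, 7↦0, 8↦8, 9↦7, 10↦8]  zeros at y ∈ {0, 7}
  x = 10: [0↦1, 1↦4, 2↦9, 3↦5, 4↦3, 5↦3, 6↦5, 7↦9, 8↦4, 9↦1, 10↦0]  zeros at y ∈ {10}
Collecting zeros: affine points = {(0, 3), (0, 8), (1, 4), (1, 9), (2, 2), (3, 1), (3, 5), (9, 0), (9, 7), (10, 10)}.
Total count |C(F_11)_aff| = 10.


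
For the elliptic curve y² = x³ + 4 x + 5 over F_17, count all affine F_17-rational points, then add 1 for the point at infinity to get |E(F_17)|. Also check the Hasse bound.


Affine points = {(2, 2), (2, 15), (4, 0), (7, 6), (7, 11), (10, 5), (10, 12), (12, 8), (12, 9), (14, 0), (16, 0)}; affine count = 11; |E(F_17)| = 12.

Discriminant check: Δ ∝ 4a³ + 27b² = 4·4³ + 27·5² = 4·64 + 27·25 ≡ 13 (mod 17). Nonzero ⇒ E is nonsingular.
For each x ∈ F_17, compute rhs = x³ + 4·x + 5 mod 17, then count y ∈ F_17 with y² ≡ rhs.
  x = 0: rhs = 5, matching y values: none (0 points).
  x = 1: rhs = 10, matching y values: none (0 points).
  x = 2: rhs = 4, matching y values: 2, 15 (2 points).
  x = 3: rhs = 10, matching y values: none (0 points).
  x = 4: rhs = 0, matching y values: 0 (1 points).
  x = 5: rhs = 14, matching y values: none (0 points).
  x = 6: rhs = 7, matching y values: none (0 points).
  x = 7: rhs = 2, matching y values: 6, 11 (2 points).
  x = 8: rhs = 5, matching y values: none (0 points).
  x = 9: rhs = 5, matching y values: none (0 points).
  x = 10: rhs = 8, matching y values: 5, 12 (2 points).
  x = 11: rhs = 3, matching y values: none (0 points).
  x = 12: rhs = 13, matching y values: 8, 9 (2 points).
  x = 13: rhs = 10, matching y values: none (0 points).
  x = 14: rhs = 0, matching y values: 0 (1 points).
  x = 15: rhs = 6, matching y values: none (0 points).
  x = 16: rhs = 0, matching y values: 0 (1 points).
Total affine count: 11.
Full point count |E(F_17)| = 11 + 1 = 12.
Hasse bound: |12 − (17+1)| = |-6| = 6 ≤ 2√17 ≈ 8.2462 ✓.
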